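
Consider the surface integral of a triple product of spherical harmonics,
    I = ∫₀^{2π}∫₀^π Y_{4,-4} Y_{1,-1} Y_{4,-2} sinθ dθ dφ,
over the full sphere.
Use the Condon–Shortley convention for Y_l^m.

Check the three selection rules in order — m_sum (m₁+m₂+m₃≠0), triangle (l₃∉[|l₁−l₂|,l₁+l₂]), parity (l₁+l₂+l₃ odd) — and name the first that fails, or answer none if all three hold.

m_sum

azimuthal sum: -4 − 1 − 2 = -7  ✗
3 ≤ 4 ≤ 5 (triangle on l)
L = 4 + 1 + 4 = 9 (odd)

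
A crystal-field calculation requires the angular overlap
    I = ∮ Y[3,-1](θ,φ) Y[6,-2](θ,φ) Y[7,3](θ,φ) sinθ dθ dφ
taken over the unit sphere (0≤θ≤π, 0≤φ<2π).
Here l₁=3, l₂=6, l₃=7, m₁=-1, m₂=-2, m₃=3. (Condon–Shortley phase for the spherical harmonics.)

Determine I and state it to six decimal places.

-0.150285

Rules hold: Σm=0, L=16 even, 3≤7≤9.
N = 7·13·15 = 1365
Δ = 2!·4!·10!/17! = 1/2042040
Racah Σ t=0..2: t=0:+1/207360 t=1:−1/57600 t=2:+1/207360 = -1/129600
⇒ 3j(3 6 7; 0 0 0)² = 168/12155, sgn +1
Racah Σ t=0..2: t=0:+1/829440 t=1:−1/181440 t=2:+1/645120 = -1/362880
⇒ 3j(3 6 7; -1 -2 3)² = 256/17017, sgn -1
4πI² = N·(3j₀)²·(3jₘ)² = 129024/454597
I = -1·√(0.283821/4π) = -0.15028548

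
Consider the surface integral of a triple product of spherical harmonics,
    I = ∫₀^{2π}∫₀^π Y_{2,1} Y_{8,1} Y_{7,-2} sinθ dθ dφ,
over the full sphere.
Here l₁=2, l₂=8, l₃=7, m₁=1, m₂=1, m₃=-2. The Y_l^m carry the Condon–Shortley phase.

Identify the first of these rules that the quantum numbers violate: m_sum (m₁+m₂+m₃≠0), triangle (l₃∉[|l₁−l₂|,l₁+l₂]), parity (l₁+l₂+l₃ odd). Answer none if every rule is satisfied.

parity

m₁+m₂+m₃ = 1 + 1 − 2 = 0  ✓
triangle: |2−8|=6 ≤ l₃=7 ≤ 2+8=10  ✓
parity: l₁+l₂+l₃ = 17 is odd  ✗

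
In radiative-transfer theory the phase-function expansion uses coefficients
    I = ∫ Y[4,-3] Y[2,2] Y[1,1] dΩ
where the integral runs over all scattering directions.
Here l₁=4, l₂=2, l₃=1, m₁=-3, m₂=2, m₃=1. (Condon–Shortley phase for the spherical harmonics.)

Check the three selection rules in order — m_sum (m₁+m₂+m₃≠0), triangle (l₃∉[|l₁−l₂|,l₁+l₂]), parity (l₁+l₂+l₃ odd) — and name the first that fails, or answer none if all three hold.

triangle

Σmᵢ = 0  ✓
l₃∈[|l₁−l₂|,l₁+l₂]=[2,6], have l₃=1  ✗
Σlᵢ = 7 ⇒ odd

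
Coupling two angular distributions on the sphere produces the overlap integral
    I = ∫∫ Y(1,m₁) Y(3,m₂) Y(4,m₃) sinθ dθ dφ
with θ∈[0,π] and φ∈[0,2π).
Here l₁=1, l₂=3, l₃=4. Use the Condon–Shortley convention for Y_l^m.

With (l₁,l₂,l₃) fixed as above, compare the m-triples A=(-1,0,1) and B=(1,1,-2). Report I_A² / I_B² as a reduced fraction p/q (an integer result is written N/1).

2/3

l's match ⇒ only the (l;m) 3-j factors differ between A and B.
A: triangle coeff Δ(1,3,4) = 1/252; Σ_t [0,0]: t=0:+1/72 = 1/72; (3j)²=5/126 [(1 3 4; -1 0 1)], sign=-1
B: triangle coeff Δ(1,3,4) = 1/252; Σ_t [0,0]: t=0:+1/96 = 1/96; (3j)²=5/84 [(1 3 4; 1 1 -2)], sign=+1
I_A²/I_B² = (5/126)/(5/84) = 2/3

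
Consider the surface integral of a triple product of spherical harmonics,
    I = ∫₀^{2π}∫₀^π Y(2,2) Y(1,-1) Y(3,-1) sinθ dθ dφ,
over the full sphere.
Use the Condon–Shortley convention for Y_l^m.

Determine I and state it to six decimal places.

-0.082589

Rules hold: Σm=0, L=6 even, 1≤3≤3.
N = 5·3·7 = 105
Δ = 0!·4!·2!/7! = 1/105
Racah Σ t=0..0: t=0:+1/4 = 1/4
⇒ 3j(2 1 3; 0 0 0)² = 3/35, sgn -1
Racah Σ t=0..0: t=0:+1/48 = 1/48
⇒ 3j(2 1 3; 2 -1 -1)² = 1/105, sgn +1
4πI² = N·(3j₀)²·(3jₘ)² = 3/35
I = -1·√(0.0857143/4π) = -0.08258890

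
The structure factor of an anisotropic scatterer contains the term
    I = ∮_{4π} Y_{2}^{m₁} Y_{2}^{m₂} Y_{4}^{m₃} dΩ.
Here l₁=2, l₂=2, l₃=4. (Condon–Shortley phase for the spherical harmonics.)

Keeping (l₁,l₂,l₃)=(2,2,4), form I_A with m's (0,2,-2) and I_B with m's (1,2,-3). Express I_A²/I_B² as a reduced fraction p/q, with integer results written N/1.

3/7

Shared (l₁,l₂,l₃)=(2,2,4): N and (l;000)² cancel in I_A²/I_B².
A: Δ = 0!·4!·4!/9! = 1/630; Racah Σ t=0..0: t=0:+1/96 = 1/96; ⇒ 3j(2 2 4; 0 2 -2)² = 1/42, sgn +1
B: Δ = 0!·4!·4!/9! = 1/630; Racah Σ t=0..0: t=0:+1/144 = 1/144; ⇒ 3j(2 2 4; 1 2 -3)² = 1/18, sgn -1
I_A²/I_B² = (1/42)/(1/18) = 3/7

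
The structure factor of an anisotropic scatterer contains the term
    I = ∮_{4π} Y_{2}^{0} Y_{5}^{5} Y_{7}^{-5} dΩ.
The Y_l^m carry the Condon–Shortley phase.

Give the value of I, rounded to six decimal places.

-0.092064

Checks pass: Σm=0; 14 even; l₃=7∈[3,7].
(2·2+1)(2·5+1)(2·7+1) = 825
Δ: 0! 4! 10! / 15! → 1/15015
sum: t=0:+1/57600 = 1/57600
3j²(2 5 7; 0 0 0) = Δ·Π!·Σ² = 21/715  (sign -1)
sum: t=0:+1/14515200 = 1/14515200
3j²(2 5 7; 0 5 -5) = Δ·Π!·Σ² = 2/455  (sign +1)
combine: 4πI² = 825·21/715·2/455 = 18/169
take √, sign -1: I = -0.09206360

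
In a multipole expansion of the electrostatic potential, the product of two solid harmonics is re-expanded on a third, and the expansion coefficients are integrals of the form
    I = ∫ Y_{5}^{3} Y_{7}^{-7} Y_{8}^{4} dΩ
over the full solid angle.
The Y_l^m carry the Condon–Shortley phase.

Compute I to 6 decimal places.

0.099372

Rules hold: Σm=0, L=20 even, 2≤8≤12.
N = 11·15·17 = 2805
Δ = 4!·6!·10!/21! = 1/814773960
Racah Σ t=0..4: t=0:+1/87091200 t=1:−1/4976640 t=2:+1/2073600 t=3:−1/4976640 t=4:+1/87091200 = 1/9676800
⇒ 3j(5 7 8; 0 0 0)² = 360/46189, sgn +1
Racah Σ t=0..0: t=0:+1/4180377600 = 1/4180377600
⇒ 3j(5 7 8; 3 -7 4)² = 11/1938, sgn +1
4πI² = N·(3j₀)²·(3jₘ)² = 9900/79781
I = +1·√(0.12409/4π) = 0.09937175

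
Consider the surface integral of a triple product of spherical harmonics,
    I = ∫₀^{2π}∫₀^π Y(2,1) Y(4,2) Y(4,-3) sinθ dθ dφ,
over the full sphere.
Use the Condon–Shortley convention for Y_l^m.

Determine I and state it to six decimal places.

m-sum 0 ✓  L=10 even ✓  2≤4≤6 ✓
Π(2lᵢ+1) = 5×9×9 = 405
triangle coeff Δ(2,4,4) = 1/13860
Σ_t [0,2]: t=0:+1/192 t=1:−1/36 t=2:+1/192 = -5/288
(3j)²=20/693 [(2 4 4; 0 0 0)], sign=-1
Σ_t [0,1]: t=0:+1/1440 t=1:−1/240 = -1/288
(3j)²=5/132 [(2 4 4; 1 2 -3)], sign=+1
⇒ 4πI² = 375/847
I = (-1)√(375/847/(4π)) = -0.18770204

-0.187702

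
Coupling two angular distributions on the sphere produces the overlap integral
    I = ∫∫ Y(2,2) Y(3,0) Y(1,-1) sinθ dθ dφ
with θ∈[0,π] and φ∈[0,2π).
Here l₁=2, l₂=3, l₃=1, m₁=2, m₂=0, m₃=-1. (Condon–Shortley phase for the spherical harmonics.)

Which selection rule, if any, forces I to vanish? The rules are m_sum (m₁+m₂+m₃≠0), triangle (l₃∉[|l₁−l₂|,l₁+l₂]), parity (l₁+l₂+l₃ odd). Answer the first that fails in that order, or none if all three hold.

Σmᵢ = 1  ✗
l₃∈[|l₁−l₂|,l₁+l₂]=[1,5], have l₃=1
Σlᵢ = 6 ⇒ even

m_sum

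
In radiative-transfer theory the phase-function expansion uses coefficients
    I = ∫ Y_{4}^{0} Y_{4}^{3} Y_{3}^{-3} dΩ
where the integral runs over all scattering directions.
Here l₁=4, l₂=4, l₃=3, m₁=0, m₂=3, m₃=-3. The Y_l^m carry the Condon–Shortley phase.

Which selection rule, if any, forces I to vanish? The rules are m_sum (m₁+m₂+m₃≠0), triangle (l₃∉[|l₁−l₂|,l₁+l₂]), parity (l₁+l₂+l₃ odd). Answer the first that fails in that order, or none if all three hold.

parity

azimuthal sum: 0 + 3 − 3 = 0  ✓
0 ≤ 3 ≤ 8 (triangle on l)  ✓
L = 4 + 4 + 3 = 11 (odd)  ✗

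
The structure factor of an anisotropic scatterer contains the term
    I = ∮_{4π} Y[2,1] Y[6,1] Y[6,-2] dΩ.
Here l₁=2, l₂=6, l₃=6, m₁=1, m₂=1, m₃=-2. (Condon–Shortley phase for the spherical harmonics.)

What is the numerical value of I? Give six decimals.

0.088837

Rules hold: Σm=0, L=14 even, 4≤6≤8.
N = 5·13·13 = 845
Δ = 2!·2!·10!/15! = 1/90090
Racah Σ t=0..2: t=0:+1/69120 t=1:−1/14400 t=2:+1/69120 = -7/172800
⇒ 3j(2 6 6; 0 0 0)² = 14/715, sgn -1
Racah Σ t=0..1: t=0:+1/60480 t=1:−1/34560 = -1/80640
⇒ 3j(2 6 6; 1 1 -2)² = 6/1001, sgn -1
4πI² = N·(3j₀)²·(3jₘ)² = 12/121
I = +1·√(0.0991736/4π) = 0.08883682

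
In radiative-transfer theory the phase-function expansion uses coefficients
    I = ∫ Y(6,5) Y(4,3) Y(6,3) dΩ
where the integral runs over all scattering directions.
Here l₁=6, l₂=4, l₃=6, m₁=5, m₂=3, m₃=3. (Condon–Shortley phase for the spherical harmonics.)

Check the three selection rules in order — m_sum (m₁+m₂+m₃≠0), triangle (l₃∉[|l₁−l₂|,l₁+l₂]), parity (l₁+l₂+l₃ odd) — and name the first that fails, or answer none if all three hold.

Σmᵢ = 11  ✗
l₃∈[|l₁−l₂|,l₁+l₂]=[2,10], have l₃=6
Σlᵢ = 16 ⇒ even

m_sum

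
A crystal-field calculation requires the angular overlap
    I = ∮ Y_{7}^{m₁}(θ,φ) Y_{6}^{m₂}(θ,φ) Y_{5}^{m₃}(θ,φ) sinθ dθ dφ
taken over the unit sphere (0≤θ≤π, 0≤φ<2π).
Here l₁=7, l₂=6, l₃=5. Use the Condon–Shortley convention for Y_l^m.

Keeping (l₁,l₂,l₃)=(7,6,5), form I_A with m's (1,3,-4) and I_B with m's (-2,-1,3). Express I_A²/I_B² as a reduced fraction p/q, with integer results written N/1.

Shared (l₁,l₂,l₃)=(7,6,5): N and (l;000)² cancel in I_A²/I_B².
A: Δ = 8!·6!·4!/19! = 1/174594420; Racah Σ t=5..6: t=5:−1/2073600 t=6:+1/6220800 = -1/3110400; ⇒ 3j(7 6 5; 1 3 -4)² = 3136/230945, sgn +1
B: Δ = 8!·6!·4!/19! = 1/174594420; Racah Σ t=3..5: t=3:−1/2073600 t=4:+1/414720 t=5:−1/829440 = 1/1382400; ⇒ 3j(7 6 5; -2 -1 3)² = 294/46189, sgn +1
I_A²/I_B² = (3136/230945)/(294/46189) = 32/15

32/15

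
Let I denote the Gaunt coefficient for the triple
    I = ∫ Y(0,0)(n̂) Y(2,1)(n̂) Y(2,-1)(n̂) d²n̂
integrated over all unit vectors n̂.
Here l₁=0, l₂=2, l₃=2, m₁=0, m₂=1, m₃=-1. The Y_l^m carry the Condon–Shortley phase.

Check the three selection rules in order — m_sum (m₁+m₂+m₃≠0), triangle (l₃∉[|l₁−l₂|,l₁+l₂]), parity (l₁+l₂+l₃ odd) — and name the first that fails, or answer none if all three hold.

azimuthal sum: 0 + 1 − 1 = 0  ✓
2 ≤ 2 ≤ 2 (triangle on l)  ✓
L = 0 + 2 + 2 = 4 (even)  ✓

none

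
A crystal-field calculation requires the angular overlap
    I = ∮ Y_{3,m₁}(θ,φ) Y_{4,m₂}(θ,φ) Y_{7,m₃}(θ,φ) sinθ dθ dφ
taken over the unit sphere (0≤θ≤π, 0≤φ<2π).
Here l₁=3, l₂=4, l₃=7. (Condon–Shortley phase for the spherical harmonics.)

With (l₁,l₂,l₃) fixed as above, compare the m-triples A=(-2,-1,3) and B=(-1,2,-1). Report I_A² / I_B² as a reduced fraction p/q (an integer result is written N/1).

12/5

l's match ⇒ only the (l;m) 3-j factors differ between A and B.
A: triangle coeff Δ(3,4,7) = 1/45045; Σ_t [0,0]: t=0:+1/86400 = 1/86400; (3j)²=16/715 [(3 4 7; -2 -1 3)], sign=+1
B: triangle coeff Δ(3,4,7) = 1/45045; Σ_t [0,0]: t=0:+1/69120 = 1/69120; (3j)²=4/429 [(3 4 7; -1 2 -1)], sign=+1
I_A²/I_B² = (16/715)/(4/429) = 12/5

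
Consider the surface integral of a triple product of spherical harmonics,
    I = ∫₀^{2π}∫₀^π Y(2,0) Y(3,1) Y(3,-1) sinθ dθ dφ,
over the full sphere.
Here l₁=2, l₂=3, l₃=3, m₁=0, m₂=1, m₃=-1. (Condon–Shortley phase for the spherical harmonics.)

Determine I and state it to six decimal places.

-0.126157

Checks pass: Σm=0; 8 even; l₃=3∈[1,5].
(2·2+1)(2·3+1)(2·3+1) = 245
Δ: 2! 2! 4! / 9! → 1/3780
sum: t=0:+1/24 t=1:−1/4 t=2:+1/24 = -1/6
3j²(2 3 3; 0 0 0) = Δ·Π!·Σ² = 4/105  (sign +1)
sum: t=0:+1/96 t=1:−1/6 t=2:+1/16 = -3/32
3j²(2 3 3; 0 1 -1) = Δ·Π!·Σ² = 3/140  (sign -1)
combine: 4πI² = 245·4/105·3/140 = 1/5
take √, sign -1: I = -0.12615663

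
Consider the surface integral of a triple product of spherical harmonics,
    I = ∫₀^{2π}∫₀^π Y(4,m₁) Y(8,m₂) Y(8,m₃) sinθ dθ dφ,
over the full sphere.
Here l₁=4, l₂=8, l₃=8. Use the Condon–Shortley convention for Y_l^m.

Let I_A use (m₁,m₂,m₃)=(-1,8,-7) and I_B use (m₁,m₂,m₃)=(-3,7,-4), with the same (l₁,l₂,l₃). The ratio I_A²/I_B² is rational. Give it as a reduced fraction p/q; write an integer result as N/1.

Same 4,8,8: normalisation and zero-m 3j drop out of the ratio.
A: Δ: 4! 4! 12! / 21! → 1/185175900; sum: t=4:+1/68976230400 = 1/68976230400; 3j²(4 8 8; -1 8 -7) = Δ·Π!·Σ² = 65/2907  (sign -1)
B: Δ: 4! 4! 12! / 21! → 1/185175900; sum: t=3:−1/68976230400 t=4:+1/5748019200 = 1/6270566400; 3j²(4 8 8; -3 7 -4) = Δ·Π!·Σ² = 121/11628  (sign +1)
I_A²/I_B² = (65/2907)/(121/11628) = 260/121

260/121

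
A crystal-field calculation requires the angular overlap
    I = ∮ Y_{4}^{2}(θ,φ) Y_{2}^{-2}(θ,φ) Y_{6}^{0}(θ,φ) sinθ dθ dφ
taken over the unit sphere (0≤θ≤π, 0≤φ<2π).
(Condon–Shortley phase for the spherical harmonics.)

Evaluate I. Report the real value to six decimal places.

Checks pass: Σm=0; 12 even; l₃=6∈[2,6].
(2·4+1)(2·2+1)(2·6+1) = 585
Δ: 0! 8! 4! / 13! → 1/6435
sum: t=0:+1/2304 = 1/2304
3j²(4 2 6; 0 0 0) = Δ·Π!·Σ² = 5/143  (sign +1)
sum: t=0:+1/34560 = 1/34560
3j²(4 2 6; 2 -2 0) = Δ·Π!·Σ² = 1/429  (sign +1)
combine: 4πI² = 585·5/143·1/429 = 75/1573
take √, sign +1: I = 0.06159725

0.061597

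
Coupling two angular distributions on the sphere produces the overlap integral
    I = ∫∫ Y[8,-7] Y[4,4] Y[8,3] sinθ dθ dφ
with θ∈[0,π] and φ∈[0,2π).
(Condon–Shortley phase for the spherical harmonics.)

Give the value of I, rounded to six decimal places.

-0.067663

Rules hold: Σm=0, L=20 even, 4≤8≤12.
N = 17·9·17 = 2601
Δ = 4!·12!·4!/21! = 1/185175900
Racah Σ t=0..4: t=0:+1/557383680 t=1:−1/21772800 t=2:+1/8294400 t=3:−1/21772800 t=4:+1/557383680 = 1/30965760
⇒ 3j(8 4 8; 0 0 0)² = 36/4199, sgn +1
Racah Σ t=4..4: t=4:+1/22992076800 = 1/22992076800
⇒ 3j(8 4 8; -7 4 3)² = 5/1938, sgn -1
4πI² = N·(3j₀)²·(3jₘ)² = 270/4693
I = -1·√(0.0575325/4π) = -0.06766307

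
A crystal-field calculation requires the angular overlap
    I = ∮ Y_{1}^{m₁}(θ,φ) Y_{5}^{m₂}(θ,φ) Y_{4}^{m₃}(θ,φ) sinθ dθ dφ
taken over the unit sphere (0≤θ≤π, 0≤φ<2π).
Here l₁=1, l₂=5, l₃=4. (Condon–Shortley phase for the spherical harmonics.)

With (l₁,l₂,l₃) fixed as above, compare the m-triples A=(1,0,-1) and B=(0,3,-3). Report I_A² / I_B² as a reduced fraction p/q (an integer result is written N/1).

5/8

Shared (l₁,l₂,l₃)=(1,5,4): N and (l;000)² cancel in I_A²/I_B².
A: Δ = 2!·0!·8!/11! = 1/495; Racah Σ t=0..0: t=0:+1/1440 = 1/1440; ⇒ 3j(1 5 4; 1 0 -1)² = 2/99, sgn -1
B: Δ = 2!·0!·8!/11! = 1/495; Racah Σ t=1..1: t=1:−1/5040 = -1/5040; ⇒ 3j(1 5 4; 0 3 -3)² = 16/495, sgn +1
I_A²/I_B² = (2/99)/(16/495) = 5/8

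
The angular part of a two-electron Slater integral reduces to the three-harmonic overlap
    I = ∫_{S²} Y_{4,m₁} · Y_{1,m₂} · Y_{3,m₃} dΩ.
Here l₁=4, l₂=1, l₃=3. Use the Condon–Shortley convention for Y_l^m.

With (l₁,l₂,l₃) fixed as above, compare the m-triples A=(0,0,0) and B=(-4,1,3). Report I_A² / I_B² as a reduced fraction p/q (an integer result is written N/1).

4/7

Same 4,1,3: normalisation and zero-m 3j drop out of the ratio.
A: Δ: 2! 6! 0! / 9! → 1/252; sum: t=1:−1/36 = -1/36; 3j²(4 1 3; 0 0 0) = Δ·Π!·Σ² = 4/63  (sign +1)
B: Δ: 2! 6! 0! / 9! → 1/252; sum: t=2:+1/1440 = 1/1440; 3j²(4 1 3; -4 1 3) = Δ·Π!·Σ² = 1/9  (sign +1)
I_A²/I_B² = (4/63)/(1/9) = 4/7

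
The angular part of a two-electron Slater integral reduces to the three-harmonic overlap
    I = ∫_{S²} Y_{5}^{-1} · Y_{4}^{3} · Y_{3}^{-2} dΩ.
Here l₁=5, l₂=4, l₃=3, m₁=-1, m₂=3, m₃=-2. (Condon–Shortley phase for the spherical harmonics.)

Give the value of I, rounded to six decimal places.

0.160929

Rules hold: Σm=0, L=12 even, 1≤3≤9.
N = 11·9·7 = 693
Δ = 6!·4!·2!/13! = 1/180180
Racah Σ t=2..4: t=2:+1/576 t=3:−1/144 t=4:+1/576 = -1/288
⇒ 3j(5 4 3; 0 0 0)² = 20/1001, sgn +1
Racah Σ t=5..6: t=5:−1/1440 t=6:+1/17280 = -11/17280
⇒ 3j(5 4 3; -1 3 -2)² = 11/468, sgn +1
4πI² = N·(3j₀)²·(3jₘ)² = 55/169
I = +1·√(0.325444/4π) = 0.16092854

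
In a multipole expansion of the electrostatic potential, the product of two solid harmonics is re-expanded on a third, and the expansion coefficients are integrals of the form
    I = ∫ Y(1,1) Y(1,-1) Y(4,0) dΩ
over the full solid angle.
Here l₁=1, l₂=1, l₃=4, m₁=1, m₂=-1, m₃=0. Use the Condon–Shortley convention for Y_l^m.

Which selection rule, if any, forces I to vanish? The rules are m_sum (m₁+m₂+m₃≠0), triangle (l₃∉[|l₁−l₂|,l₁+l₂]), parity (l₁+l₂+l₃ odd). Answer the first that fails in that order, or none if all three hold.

triangle

Σmᵢ = 0  ✓
l₃∈[|l₁−l₂|,l₁+l₂]=[0,2], have l₃=4  ✗
Σlᵢ = 6 ⇒ even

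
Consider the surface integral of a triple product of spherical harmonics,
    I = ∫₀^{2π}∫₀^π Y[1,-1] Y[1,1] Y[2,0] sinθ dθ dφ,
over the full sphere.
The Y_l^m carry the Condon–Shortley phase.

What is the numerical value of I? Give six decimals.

0.126157

Checks pass: Σm=0; 4 even; l₃=2∈[0,2].
(2·1+1)(2·1+1)(2·2+1) = 45
Δ: 0! 2! 2! / 5! → 1/30
sum: t=0:+1/1 = 1/1
3j²(1 1 2; 0 0 0) = Δ·Π!·Σ² = 2/15  (sign +1)
sum: t=0:+1/4 = 1/4
3j²(1 1 2; -1 1 0) = Δ·Π!·Σ² = 1/30  (sign +1)
combine: 4πI² = 45·2/15·1/30 = 1/5
take √, sign +1: I = 0.12615663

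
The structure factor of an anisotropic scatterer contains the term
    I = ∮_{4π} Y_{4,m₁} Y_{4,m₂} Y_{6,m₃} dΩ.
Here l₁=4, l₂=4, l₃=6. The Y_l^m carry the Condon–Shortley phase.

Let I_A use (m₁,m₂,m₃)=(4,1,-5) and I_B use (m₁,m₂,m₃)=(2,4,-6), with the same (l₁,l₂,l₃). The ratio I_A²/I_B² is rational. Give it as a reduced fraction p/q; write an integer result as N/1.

Same 4,4,6: normalisation and zero-m 3j drop out of the ratio.
A: Δ: 2! 6! 6! / 15! → 1/1261260; sum: t=0:+1/172800 = 1/172800; 3j²(4 4 6; 4 1 -5) = Δ·Π!·Σ² = 2/65  (sign -1)
B: Δ: 2! 6! 6! / 15! → 1/1261260; sum: t=2:+1/1036800 = 1/1036800; 3j²(4 4 6; 2 4 -6) = Δ·Π!·Σ² = 4/195  (sign +1)
I_A²/I_B² = (2/65)/(4/195) = 3/2

3/2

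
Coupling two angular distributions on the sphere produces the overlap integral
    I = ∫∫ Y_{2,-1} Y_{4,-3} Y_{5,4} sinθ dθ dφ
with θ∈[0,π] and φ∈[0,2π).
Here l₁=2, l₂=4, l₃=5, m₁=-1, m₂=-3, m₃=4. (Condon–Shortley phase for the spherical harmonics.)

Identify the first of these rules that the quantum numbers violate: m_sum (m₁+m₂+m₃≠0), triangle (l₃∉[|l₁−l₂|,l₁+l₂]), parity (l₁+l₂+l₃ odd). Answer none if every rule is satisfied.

parity

azimuthal sum: -1 − 3 + 4 = 0  ✓
2 ≤ 5 ≤ 6 (triangle on l)  ✓
L = 2 + 4 + 5 = 11 (odd)  ✗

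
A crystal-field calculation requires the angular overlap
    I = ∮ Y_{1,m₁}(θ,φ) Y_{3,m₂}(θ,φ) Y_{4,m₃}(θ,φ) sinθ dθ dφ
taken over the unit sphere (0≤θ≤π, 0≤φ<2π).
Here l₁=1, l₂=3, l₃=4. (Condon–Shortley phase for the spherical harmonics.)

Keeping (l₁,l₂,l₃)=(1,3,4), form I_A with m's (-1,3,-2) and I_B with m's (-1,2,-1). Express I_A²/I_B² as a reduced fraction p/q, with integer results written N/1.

Same 1,3,4: normalisation and zero-m 3j drop out of the ratio.
A: Δ: 0! 2! 6! / 9! → 1/252; sum: t=0:+1/1440 = 1/1440; 3j²(1 3 4; -1 3 -2) = Δ·Π!·Σ² = 1/252  (sign +1)
B: Δ: 0! 2! 6! / 9! → 1/252; sum: t=0:+1/240 = 1/240; 3j²(1 3 4; -1 2 -1) = Δ·Π!·Σ² = 1/84  (sign -1)
I_A²/I_B² = (1/252)/(1/84) = 1/3

1/3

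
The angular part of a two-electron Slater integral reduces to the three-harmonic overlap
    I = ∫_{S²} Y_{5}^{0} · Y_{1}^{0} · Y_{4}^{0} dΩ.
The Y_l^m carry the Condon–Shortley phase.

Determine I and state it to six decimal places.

Rules hold: Σm=0, L=10 even, 4≤4≤6.
N = 11·3·9 = 297
Δ = 2!·8!·0!/11! = 1/495
Racah Σ t=1..1: t=1:−1/576 = -1/576
⇒ 3j(5 1 4; 0 0 0)² = 5/99, sgn -1
(m-triple is (0,0,0) — same symbol as above.)
4πI² = N·(3j₀)²·(3jₘ)² = 25/33
I = +1·√(0.757576/4π) = 0.24553200

0.245532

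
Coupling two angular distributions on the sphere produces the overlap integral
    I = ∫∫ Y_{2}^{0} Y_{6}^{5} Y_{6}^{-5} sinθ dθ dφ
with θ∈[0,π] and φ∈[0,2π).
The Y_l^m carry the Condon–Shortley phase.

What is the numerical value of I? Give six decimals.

Rules hold: Σm=0, L=14 even, 4≤6≤8.
N = 5·13·13 = 845
Δ = 2!·2!·10!/15! = 1/90090
Racah Σ t=0..2: t=0:+1/69120 t=1:−1/14400 t=2:+1/69120 = -7/172800
⇒ 3j(2 6 6; 0 0 0)² = 14/715, sgn -1
Racah Σ t=1..2: t=1:−1/3628800 t=2:+1/1451520 = 1/2419200
⇒ 3j(2 6 6; 0 5 -5)² = 11/910, sgn -1
4πI² = N·(3j₀)²·(3jₘ)² = 1/5
I = +1·√(0.2/4π) = 0.12615663

0.126157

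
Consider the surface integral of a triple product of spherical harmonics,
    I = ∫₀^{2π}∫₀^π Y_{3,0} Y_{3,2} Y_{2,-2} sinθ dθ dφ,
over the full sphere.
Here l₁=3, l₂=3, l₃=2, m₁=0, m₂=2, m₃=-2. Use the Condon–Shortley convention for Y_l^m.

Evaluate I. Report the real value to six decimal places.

-0.188063

Rules hold: Σm=0, L=8 even, 0≤2≤6.
N = 7·7·5 = 245
Δ = 4!·2!·2!/9! = 1/3780
Racah Σ t=1..3: t=1:−1/24 t=2:+1/4 t=3:−1/24 = 1/6
⇒ 3j(3 3 2; 0 0 0)² = 4/105, sgn +1
Racah Σ t=3..3: t=3:−1/24 = -1/24
⇒ 3j(3 3 2; 0 2 -2)² = 1/21, sgn -1
4πI² = N·(3j₀)²·(3jₘ)² = 4/9
I = -1·√(0.444444/4π) = -0.18806319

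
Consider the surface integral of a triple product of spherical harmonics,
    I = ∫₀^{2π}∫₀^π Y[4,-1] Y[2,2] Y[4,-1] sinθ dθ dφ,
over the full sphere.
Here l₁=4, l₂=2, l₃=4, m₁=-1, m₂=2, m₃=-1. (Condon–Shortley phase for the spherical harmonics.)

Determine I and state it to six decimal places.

0.200662

m-sum 0 ✓  L=10 even ✓  2≤4≤6 ✓
Π(2lᵢ+1) = 9×5×9 = 405
triangle coeff Δ(4,2,4) = 1/13860
Σ_t [0,2]: t=0:+1/192 t=1:−1/36 t=2:+1/192 = -5/288
(3j)²=20/693 [(4 2 4; 0 0 0)], sign=-1
Σ_t [2,2]: t=2:+1/144 = 1/144
(3j)²=10/231 [(4 2 4; -1 2 -1)], sign=-1
⇒ 4πI² = 3000/5929
I = (+1)√(3000/5929/(4π)) = 0.20066192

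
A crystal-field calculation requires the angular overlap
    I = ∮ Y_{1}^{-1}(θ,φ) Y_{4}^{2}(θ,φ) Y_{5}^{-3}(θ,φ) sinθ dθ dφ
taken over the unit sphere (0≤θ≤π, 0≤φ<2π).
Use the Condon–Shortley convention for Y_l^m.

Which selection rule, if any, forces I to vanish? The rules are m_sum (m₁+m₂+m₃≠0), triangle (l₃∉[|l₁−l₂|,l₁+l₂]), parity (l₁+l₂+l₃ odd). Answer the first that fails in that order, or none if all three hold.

m_sum

azimuthal sum: -1 + 2 − 3 = -2  ✗
3 ≤ 5 ≤ 5 (triangle on l)
L = 1 + 4 + 5 = 10 (even)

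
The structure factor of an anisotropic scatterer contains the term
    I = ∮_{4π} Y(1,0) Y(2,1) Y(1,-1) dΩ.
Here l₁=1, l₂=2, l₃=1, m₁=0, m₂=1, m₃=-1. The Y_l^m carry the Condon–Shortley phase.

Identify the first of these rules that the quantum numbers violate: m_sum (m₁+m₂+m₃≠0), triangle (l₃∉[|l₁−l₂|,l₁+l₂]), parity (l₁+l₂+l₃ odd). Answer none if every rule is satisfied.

m₁+m₂+m₃ = 0 + 1 − 1 = 0  ✓
triangle: |1−2|=1 ≤ l₃=1 ≤ 1+2=3  ✓
parity: l₁+l₂+l₃ = 4 is even  ✓

none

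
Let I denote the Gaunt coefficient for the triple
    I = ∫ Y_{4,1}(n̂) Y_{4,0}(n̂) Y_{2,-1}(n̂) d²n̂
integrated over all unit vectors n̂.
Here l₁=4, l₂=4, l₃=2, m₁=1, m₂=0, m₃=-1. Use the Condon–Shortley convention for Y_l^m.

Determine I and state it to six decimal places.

m-sum 0 ✓  L=10 even ✓  0≤2≤8 ✓
Π(2lᵢ+1) = 9×9×5 = 405
triangle coeff Δ(4,4,2) = 1/13860
Σ_t [2,4]: t=2:+1/192 t=3:−1/36 t=4:+1/192 = -5/288
(3j)²=20/693 [(4 4 2; 0 0 0)], sign=-1
Σ_t [2,3]: t=2:+1/96 t=3:−1/72 = -1/288
(3j)²=1/462 [(4 4 2; 1 0 -1)], sign=+1
⇒ 4πI² = 150/5929
I = (-1)√(150/5929/(4π)) = -0.04486937

-0.044869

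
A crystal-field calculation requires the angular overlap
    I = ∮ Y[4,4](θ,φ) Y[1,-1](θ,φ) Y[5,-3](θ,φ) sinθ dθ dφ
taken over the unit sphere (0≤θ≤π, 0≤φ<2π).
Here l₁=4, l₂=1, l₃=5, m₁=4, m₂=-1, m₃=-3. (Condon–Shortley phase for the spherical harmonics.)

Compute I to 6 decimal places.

-0.049106

Checks pass: Σm=0; 10 even; l₃=5∈[3,5].
(2·4+1)(2·1+1)(2·5+1) = 297
Δ: 0! 8! 2! / 11! → 1/495
sum: t=0:+1/576 = 1/576
3j²(4 1 5; 0 0 0) = Δ·Π!·Σ² = 5/99  (sign -1)
sum: t=0:+1/80640 = 1/80640
3j²(4 1 5; 4 -1 -3) = Δ·Π!·Σ² = 1/495  (sign +1)
combine: 4πI² = 297·5/99·1/495 = 1/33
take √, sign -1: I = -0.04910640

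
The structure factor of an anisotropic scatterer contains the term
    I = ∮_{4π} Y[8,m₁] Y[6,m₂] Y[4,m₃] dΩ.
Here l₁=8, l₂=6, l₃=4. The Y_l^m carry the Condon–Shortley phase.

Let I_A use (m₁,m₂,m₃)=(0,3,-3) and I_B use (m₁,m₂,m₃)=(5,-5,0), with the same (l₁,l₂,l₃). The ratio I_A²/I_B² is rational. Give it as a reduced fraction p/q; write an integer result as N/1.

Same 8,6,4: normalisation and zero-m 3j drop out of the ratio.
A: Δ: 10! 6! 2! / 19! → 1/23279256; sum: t=7:−1/7257600 t=8:+1/58060800 = -1/8294400; 3j²(8 6 4; 0 3 -3) = Δ·Π!·Σ² = 1029/92378  (sign +1)
B: Δ: 10! 6! 2! / 19! → 1/23279256; sum: t=0:+1/130636800 t=1:−1/34836480 = -11/522547200; 3j²(8 6 4; 5 -5 0) = Δ·Π!·Σ² = 1331/81396  (sign -1)
I_A²/I_B² = (1029/92378)/(1331/81396) = 129654/190333

129654/190333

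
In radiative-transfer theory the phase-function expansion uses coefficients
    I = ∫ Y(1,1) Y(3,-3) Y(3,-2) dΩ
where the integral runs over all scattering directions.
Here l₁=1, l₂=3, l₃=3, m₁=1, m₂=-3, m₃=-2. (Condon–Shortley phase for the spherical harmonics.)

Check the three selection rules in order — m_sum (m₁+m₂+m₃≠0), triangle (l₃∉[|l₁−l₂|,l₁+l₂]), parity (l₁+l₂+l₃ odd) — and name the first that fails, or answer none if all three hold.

m_sum

azimuthal sum: 1 − 3 − 2 = -4  ✗
2 ≤ 3 ≤ 4 (triangle on l)
L = 1 + 3 + 3 = 7 (odd)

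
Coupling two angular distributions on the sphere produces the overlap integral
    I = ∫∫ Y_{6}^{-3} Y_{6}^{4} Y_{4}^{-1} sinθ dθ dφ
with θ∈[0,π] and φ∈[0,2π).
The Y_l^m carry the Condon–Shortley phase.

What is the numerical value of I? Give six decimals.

Checks pass: Σm=0; 16 even; l₃=4∈[0,12].
(2·6+1)(2·6+1)(2·4+1) = 1521
Δ: 8! 4! 4! / 17! → 1/15315300
sum: t=2:+1/829440 t=3:−1/25920 t=4:+1/9216 t=5:−1/25920 t=6:+1/829440 = 7/207360
3j²(6 6 4; 0 0 0) = Δ·Π!·Σ² = 28/2431  (sign +1)
sum: t=6:+1/207360 t=7:−1/120960 t=8:+1/967680 = -1/414720
3j²(6 6 4; -3 4 -1) = Δ·Π!·Σ² = 21/4862  (sign +1)
combine: 4πI² = 1521·28/2431·21/4862 = 2646/34969
take √, sign +1: I = 0.07759762

0.077598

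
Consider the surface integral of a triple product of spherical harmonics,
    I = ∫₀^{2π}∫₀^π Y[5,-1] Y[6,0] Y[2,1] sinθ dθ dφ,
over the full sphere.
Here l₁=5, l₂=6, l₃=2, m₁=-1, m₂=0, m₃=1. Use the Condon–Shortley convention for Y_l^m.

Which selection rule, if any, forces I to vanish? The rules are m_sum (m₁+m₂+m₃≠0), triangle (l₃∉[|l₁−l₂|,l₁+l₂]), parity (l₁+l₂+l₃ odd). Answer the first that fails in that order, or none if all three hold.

parity

azimuthal sum: -1 + 0 + 1 = 0  ✓
1 ≤ 2 ≤ 11 (triangle on l)  ✓
L = 5 + 6 + 2 = 13 (odd)  ✗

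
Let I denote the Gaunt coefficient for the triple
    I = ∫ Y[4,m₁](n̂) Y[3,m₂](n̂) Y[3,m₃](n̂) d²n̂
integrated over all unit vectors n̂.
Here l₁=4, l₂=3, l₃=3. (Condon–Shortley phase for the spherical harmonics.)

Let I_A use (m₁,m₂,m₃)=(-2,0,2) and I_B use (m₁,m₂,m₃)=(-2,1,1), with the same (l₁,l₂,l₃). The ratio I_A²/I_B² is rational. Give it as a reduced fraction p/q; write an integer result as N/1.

3/40

Same 4,3,3: normalisation and zero-m 3j drop out of the ratio.
A: Δ: 4! 4! 2! / 11! → 1/34650; sum: t=2:+1/96 t=3:−1/72 = -1/288; 3j²(4 3 3; -2 0 2) = Δ·Π!·Σ² = 1/462  (sign +1)
B: Δ: 4! 4! 2! / 11! → 1/34650; sum: t=2:+1/192 t=3:−1/36 t=4:+1/192 = -5/288; 3j²(4 3 3; -2 1 1) = Δ·Π!·Σ² = 20/693  (sign -1)
I_A²/I_B² = (1/462)/(20/693) = 3/40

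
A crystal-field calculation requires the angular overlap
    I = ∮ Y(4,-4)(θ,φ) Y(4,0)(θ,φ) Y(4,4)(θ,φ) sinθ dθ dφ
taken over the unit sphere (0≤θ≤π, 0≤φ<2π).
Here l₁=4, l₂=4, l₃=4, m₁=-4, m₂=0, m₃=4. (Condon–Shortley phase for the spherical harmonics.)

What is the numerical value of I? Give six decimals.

0.106525

Rules hold: Σm=0, L=12 even, 0≤4≤8.
N = 9·9·9 = 729
Δ = 4!·4!·4!/13! = 1/450450
Racah Σ t=0..4: t=0:+1/13824 t=1:−1/216 t=2:+1/64 t=3:−1/216 t=4:+1/13824 = 5/768
⇒ 3j(4 4 4; 0 0 0)² = 18/1001, sgn +1
Racah Σ t=4..4: t=4:+1/13824 = 1/13824
⇒ 3j(4 4 4; -4 0 4)² = 14/1287, sgn +1
4πI² = N·(3j₀)²·(3jₘ)² = 2916/20449
I = +1·√(0.142599/4π) = 0.10652531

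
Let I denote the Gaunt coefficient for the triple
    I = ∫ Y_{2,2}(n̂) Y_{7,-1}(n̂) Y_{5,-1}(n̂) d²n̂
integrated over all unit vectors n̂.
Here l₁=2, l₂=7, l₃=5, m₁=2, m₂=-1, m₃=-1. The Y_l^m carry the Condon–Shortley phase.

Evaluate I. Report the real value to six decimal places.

m-sum 0 ✓  L=14 even ✓  5≤5≤9 ✓
Π(2lᵢ+1) = 5×15×11 = 825
triangle coeff Δ(2,7,5) = 1/15015
Σ_t [2,2]: t=2:+1/57600 = 1/57600
(3j)²=21/715 [(2 7 5; 0 0 0)], sign=-1
Σ_t [0,0]: t=0:+1/414720 = 1/414720
(3j)²=2/429 [(2 7 5; 2 -1 -1)], sign=+1
⇒ 4πI² = 210/1859
I = (-1)√(210/1859/(4π)) = -0.09481237

-0.094812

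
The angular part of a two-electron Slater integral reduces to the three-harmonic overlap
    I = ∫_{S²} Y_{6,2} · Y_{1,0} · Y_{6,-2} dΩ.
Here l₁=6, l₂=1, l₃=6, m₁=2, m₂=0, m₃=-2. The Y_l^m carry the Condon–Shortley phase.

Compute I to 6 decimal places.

Σlᵢ=13 odd — θ-integrand is odd under cosθ→−cosθ; I=0

0.000000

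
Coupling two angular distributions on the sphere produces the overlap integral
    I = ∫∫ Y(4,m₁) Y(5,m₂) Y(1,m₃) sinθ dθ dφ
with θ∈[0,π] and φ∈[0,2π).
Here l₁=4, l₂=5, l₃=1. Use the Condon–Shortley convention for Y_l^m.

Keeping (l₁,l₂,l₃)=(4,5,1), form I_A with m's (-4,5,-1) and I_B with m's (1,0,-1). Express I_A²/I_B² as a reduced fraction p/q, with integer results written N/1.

9/2

Shared (l₁,l₂,l₃)=(4,5,1): N and (l;000)² cancel in I_A²/I_B².
A: Δ = 8!·0!·2!/11! = 1/495; Racah Σ t=8..8: t=8:+1/80640 = 1/80640; ⇒ 3j(4 5 1; -4 5 -1)² = 1/11, sgn +1
B: Δ = 8!·0!·2!/11! = 1/495; Racah Σ t=3..3: t=3:−1/1440 = -1/1440; ⇒ 3j(4 5 1; 1 0 -1)² = 2/99, sgn -1
I_A²/I_B² = (1/11)/(2/99) = 9/2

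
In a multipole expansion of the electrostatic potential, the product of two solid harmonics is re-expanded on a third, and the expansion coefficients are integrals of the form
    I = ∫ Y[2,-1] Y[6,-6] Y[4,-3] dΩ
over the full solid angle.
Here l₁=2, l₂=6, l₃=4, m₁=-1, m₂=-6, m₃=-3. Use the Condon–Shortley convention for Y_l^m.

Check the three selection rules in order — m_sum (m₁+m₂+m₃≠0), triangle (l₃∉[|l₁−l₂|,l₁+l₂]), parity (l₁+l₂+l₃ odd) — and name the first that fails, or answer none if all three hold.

m_sum

azimuthal sum: -1 − 6 − 3 = -10  ✗
4 ≤ 4 ≤ 8 (triangle on l)
L = 2 + 6 + 4 = 12 (even)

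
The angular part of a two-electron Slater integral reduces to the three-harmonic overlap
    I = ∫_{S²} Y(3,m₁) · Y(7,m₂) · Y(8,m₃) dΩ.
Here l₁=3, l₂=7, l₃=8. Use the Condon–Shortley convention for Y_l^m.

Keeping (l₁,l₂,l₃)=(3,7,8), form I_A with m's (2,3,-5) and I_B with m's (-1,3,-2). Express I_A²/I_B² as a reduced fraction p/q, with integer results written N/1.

l's match ⇒ only the (l;m) 3-j factors differ between A and B.
A: triangle coeff Δ(3,7,8) = 1/5290740; Σ_t [0,1]: t=0:+1/87091200 t=1:−1/52254720 = -1/130636800; (3j)²=88/20349 [(3 7 8; 2 3 -5)], sign=+1
B: triangle coeff Δ(3,7,8) = 1/5290740; Σ_t [0,2]: t=0:+1/348364800 t=1:−1/13063680 t=2:+1/7741440 = 29/522547200; (3j)²=1682/264537 [(3 7 8; -1 3 -2)], sign=+1
I_A²/I_B² = (88/20349)/(1682/264537) = 572/841

572/841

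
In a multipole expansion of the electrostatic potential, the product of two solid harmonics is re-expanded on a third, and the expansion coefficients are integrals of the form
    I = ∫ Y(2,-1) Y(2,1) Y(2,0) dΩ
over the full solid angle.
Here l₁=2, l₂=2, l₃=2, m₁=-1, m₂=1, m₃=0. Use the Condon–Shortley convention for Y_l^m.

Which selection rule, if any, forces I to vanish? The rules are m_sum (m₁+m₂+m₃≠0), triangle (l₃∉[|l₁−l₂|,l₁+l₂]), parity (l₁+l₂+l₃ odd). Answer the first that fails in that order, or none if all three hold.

m₁+m₂+m₃ = -1 + 1 + 0 = 0  ✓
triangle: |2−2|=0 ≤ l₃=2 ≤ 2+2=4  ✓
parity: l₁+l₂+l₃ = 6 is even  ✓

none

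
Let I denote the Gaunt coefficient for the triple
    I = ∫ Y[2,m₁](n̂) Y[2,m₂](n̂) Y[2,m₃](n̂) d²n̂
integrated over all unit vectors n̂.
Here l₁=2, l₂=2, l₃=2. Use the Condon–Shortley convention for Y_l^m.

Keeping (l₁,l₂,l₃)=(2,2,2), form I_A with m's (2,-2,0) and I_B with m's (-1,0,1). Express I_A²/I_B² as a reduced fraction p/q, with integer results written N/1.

Same 2,2,2: normalisation and zero-m 3j drop out of the ratio.
A: Δ: 2! 2! 2! / 7! → 1/630; sum: t=0:+1/8 = 1/8; 3j²(2 2 2; 2 -2 0) = Δ·Π!·Σ² = 2/35  (sign +1)
B: Δ: 2! 2! 2! / 7! → 1/630; sum: t=1:−1/2 t=2:+1/4 = -1/4; 3j²(2 2 2; -1 0 1) = Δ·Π!·Σ² = 1/70  (sign +1)
I_A²/I_B² = (2/35)/(1/70) = 4/1

4/1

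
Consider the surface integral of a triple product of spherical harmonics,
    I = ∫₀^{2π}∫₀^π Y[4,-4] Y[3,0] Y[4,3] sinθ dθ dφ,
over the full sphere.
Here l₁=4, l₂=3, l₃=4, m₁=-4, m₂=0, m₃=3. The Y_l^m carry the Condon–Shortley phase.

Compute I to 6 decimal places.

0.000000

m-sum = -4 + 0 + 3 = -1 ≠ 0 ⇒ I = 0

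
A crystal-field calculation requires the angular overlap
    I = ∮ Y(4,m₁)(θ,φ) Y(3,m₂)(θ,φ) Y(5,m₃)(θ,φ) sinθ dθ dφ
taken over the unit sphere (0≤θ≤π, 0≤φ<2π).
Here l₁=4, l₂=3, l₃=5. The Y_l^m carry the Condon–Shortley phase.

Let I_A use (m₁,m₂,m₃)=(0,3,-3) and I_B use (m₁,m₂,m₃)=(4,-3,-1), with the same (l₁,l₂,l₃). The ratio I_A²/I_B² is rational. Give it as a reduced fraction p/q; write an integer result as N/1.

l's match ⇒ only the (l;m) 3-j factors differ between A and B.
A: triangle coeff Δ(4,3,5) = 1/180180; Σ_t [2,2]: t=2:+1/2304 = 1/2304; (3j)²=5/143 [(4 3 5; 0 3 -3)], sign=+1
B: triangle coeff Δ(4,3,5) = 1/180180; Σ_t [0,0]: t=0:+1/34560 = 1/34560; (3j)²=1/429 [(4 3 5; 4 -3 -1)], sign=+1
I_A²/I_B² = (5/143)/(1/429) = 15/1

15/1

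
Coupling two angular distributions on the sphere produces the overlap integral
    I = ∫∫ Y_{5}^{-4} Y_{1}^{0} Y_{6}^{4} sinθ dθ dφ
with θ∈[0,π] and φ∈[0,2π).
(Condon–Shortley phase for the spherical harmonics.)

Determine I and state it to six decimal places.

Checks pass: Σm=0; 12 even; l₃=6∈[4,6].
(2·5+1)(2·1+1)(2·6+1) = 429
Δ: 0! 10! 2! / 13! → 1/858
sum: t=0:+1/14400 = 1/14400
3j²(5 1 6; 0 0 0) = Δ·Π!·Σ² = 6/143  (sign +1)
sum: t=0:+1/362880 = 1/362880
3j²(5 1 6; -4 0 4) = Δ·Π!·Σ² = 10/429  (sign +1)
combine: 4πI² = 429·6/143·10/429 = 60/143
take √, sign +1: I = 0.18272698

0.182727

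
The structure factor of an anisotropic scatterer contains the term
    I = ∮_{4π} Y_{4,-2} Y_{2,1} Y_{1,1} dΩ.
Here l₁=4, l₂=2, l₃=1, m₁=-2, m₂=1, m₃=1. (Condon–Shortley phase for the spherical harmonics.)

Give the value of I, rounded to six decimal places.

l₃=1 ∉ [2,6] — triangle fails ⇒ I = 0

0.000000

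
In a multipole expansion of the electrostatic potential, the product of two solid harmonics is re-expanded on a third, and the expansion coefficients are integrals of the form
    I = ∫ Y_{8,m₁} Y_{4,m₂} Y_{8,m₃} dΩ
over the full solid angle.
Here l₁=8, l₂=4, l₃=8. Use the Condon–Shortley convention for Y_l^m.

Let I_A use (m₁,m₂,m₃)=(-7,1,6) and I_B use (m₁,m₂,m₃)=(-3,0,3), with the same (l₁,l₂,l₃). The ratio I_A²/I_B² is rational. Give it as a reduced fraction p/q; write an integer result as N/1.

Same 8,4,8: normalisation and zero-m 3j drop out of the ratio.
A: Δ: 4! 12! 4! / 21! → 1/185175900; sum: t=3:−1/11496038400 t=4:+1/5748019200 = 1/11496038400; 3j²(8 4 8; -7 1 6) = Δ·Π!·Σ² = 13/1938  (sign +1)
B: Δ: 4! 12! 4! / 21! → 1/185175900; sum: t=0:+1/22992076800 t=1:−1/261273600 t=2:+1/34836480 t=3:−1/34836480 t=4:+1/348364800 = -1/1094860800; 3j²(8 4 8; -3 0 3) = Δ·Π!·Σ² = 1/16796  (sign +1)
I_A²/I_B² = (13/1938)/(1/16796) = 338/3

338/3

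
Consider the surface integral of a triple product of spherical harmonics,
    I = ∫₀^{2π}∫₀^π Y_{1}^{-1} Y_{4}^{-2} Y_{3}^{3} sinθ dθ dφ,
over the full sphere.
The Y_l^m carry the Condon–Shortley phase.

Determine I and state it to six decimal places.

Rules hold: Σm=0, L=8 even, 3≤3≤5.
N = 3·9·7 = 189
Δ = 2!·0!·6!/9! = 1/252
Racah Σ t=1..1: t=1:−1/36 = -1/36
⇒ 3j(1 4 3; 0 0 0)² = 4/63, sgn +1
Racah Σ t=2..2: t=2:+1/1440 = 1/1440
⇒ 3j(1 4 3; -1 -2 3)² = 1/252, sgn +1
4πI² = N·(3j₀)²·(3jₘ)² = 1/21
I = +1·√(0.047619/4π) = 0.06155813

0.061558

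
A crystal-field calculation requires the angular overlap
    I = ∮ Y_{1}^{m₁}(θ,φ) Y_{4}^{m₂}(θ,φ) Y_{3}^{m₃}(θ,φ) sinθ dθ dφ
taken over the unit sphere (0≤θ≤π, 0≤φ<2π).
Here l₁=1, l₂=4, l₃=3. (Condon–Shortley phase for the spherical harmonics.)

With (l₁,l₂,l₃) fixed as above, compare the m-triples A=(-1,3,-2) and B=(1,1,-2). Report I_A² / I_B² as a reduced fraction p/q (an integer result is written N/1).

Same 1,4,3: normalisation and zero-m 3j drop out of the ratio.
A: Δ: 2! 0! 6! / 9! → 1/252; sum: t=2:+1/240 = 1/240; 3j²(1 4 3; -1 3 -2) = Δ·Π!·Σ² = 1/12  (sign -1)
B: Δ: 2! 0! 6! / 9! → 1/252; sum: t=0:+1/240 = 1/240; 3j²(1 4 3; 1 1 -2) = Δ·Π!·Σ² = 1/84  (sign -1)
I_A²/I_B² = (1/12)/(1/84) = 7/1

7/1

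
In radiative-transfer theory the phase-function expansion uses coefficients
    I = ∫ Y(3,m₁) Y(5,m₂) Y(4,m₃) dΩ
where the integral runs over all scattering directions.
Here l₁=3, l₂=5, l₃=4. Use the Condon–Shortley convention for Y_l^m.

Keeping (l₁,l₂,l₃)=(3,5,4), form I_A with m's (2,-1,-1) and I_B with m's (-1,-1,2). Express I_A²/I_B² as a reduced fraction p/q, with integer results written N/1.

Same 3,5,4: normalisation and zero-m 3j drop out of the ratio.
A: Δ: 4! 2! 6! / 13! → 1/180180; sum: t=0:+1/1152 t=1:−1/432 = -5/3456; 3j²(3 5 4; 2 -1 -1) = Δ·Π!·Σ² = 625/36036  (sign +1)
B: Δ: 4! 2! 6! / 13! → 1/180180; sum: t=2:+1/384 t=3:−1/720 t=4:+1/34560 = 43/34560; 3j²(3 5 4; -1 -1 2) = Δ·Π!·Σ² = 1849/180180  (sign +1)
I_A²/I_B² = (625/36036)/(1849/180180) = 3125/1849

3125/1849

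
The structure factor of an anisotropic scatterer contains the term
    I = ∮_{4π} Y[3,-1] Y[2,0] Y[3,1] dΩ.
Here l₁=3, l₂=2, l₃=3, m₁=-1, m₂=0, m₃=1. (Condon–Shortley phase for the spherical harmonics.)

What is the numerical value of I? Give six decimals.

Rules hold: Σm=0, L=8 even, 1≤3≤5.
N = 7·5·7 = 245
Δ = 2!·4!·2!/9! = 1/3780
Racah Σ t=0..2: t=0:+1/24 t=1:−1/4 t=2:+1/24 = -1/6
⇒ 3j(3 2 3; 0 0 0)² = 4/105, sgn +1
Racah Σ t=0..2: t=0:+1/96 t=1:−1/6 t=2:+1/16 = -3/32
⇒ 3j(3 2 3; -1 0 1)² = 3/140, sgn -1
4πI² = N·(3j₀)²·(3jₘ)² = 1/5
I = -1·√(0.2/4π) = -0.12615663

-0.126157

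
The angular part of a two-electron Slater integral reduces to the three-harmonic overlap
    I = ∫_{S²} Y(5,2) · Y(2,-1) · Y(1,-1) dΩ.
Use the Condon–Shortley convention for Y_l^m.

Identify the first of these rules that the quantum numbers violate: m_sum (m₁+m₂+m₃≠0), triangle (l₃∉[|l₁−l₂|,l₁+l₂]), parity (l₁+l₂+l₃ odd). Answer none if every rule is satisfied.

azimuthal sum: 2 − 1 − 1 = 0  ✓
3 ≤ 1 ≤ 7 (triangle on l)  ✗
L = 5 + 2 + 1 = 8 (even)

triangle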